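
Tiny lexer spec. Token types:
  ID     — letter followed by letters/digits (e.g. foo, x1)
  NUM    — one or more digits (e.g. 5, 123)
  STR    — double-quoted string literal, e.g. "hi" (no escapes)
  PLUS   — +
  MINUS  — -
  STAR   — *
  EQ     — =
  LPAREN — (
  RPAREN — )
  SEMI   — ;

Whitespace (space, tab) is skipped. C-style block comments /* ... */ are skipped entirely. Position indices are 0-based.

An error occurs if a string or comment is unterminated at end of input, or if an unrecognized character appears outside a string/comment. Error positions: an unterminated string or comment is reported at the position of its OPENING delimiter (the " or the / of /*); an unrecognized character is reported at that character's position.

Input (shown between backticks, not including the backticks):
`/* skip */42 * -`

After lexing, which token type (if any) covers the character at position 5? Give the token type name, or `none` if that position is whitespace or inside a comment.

Answer: none

Derivation:
pos=0: enter COMMENT mode (saw '/*')
exit COMMENT mode (now at pos=10)
pos=10: emit NUM '42' (now at pos=12)
pos=13: emit STAR '*'
pos=15: emit MINUS '-'
DONE. 3 tokens: [NUM, STAR, MINUS]
Position 5: char is 'i' -> none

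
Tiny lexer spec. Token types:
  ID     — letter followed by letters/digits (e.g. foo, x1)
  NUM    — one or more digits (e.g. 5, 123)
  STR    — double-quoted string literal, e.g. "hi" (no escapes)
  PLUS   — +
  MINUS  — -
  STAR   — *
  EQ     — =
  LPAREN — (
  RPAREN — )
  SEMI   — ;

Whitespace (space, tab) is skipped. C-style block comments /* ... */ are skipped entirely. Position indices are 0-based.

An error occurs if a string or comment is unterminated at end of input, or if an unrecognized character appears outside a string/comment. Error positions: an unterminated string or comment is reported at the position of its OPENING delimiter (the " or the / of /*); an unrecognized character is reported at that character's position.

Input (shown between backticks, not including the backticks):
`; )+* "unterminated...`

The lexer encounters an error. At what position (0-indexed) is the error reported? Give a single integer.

pos=0: emit SEMI ';'
pos=2: emit RPAREN ')'
pos=3: emit PLUS '+'
pos=4: emit STAR '*'
pos=6: enter STRING mode
pos=6: ERROR — unterminated string

Answer: 6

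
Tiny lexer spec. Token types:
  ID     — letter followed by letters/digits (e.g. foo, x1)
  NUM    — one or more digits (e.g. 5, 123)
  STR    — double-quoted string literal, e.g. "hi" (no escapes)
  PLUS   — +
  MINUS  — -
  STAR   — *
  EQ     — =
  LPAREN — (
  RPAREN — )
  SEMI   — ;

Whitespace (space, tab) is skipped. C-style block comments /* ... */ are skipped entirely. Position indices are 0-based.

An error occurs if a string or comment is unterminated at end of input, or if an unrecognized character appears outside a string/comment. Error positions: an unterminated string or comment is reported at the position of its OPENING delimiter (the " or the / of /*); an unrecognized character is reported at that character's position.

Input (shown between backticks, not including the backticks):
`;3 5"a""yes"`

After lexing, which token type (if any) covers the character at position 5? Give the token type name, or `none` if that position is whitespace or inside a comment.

pos=0: emit SEMI ';'
pos=1: emit NUM '3' (now at pos=2)
pos=3: emit NUM '5' (now at pos=4)
pos=4: enter STRING mode
pos=4: emit STR "a" (now at pos=7)
pos=7: enter STRING mode
pos=7: emit STR "yes" (now at pos=12)
DONE. 5 tokens: [SEMI, NUM, NUM, STR, STR]
Position 5: char is 'a' -> STR

Answer: STR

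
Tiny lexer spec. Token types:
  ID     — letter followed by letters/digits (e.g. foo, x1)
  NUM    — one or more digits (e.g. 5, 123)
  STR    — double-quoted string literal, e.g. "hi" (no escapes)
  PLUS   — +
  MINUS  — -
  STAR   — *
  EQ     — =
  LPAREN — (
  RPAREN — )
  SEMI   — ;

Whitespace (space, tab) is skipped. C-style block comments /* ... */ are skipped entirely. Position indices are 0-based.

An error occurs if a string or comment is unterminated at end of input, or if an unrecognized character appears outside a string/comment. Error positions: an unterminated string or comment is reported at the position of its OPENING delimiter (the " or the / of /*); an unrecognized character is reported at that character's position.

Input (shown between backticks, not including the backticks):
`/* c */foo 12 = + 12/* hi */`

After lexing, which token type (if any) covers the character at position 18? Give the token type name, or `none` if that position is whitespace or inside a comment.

Answer: NUM

Derivation:
pos=0: enter COMMENT mode (saw '/*')
exit COMMENT mode (now at pos=7)
pos=7: emit ID 'foo' (now at pos=10)
pos=11: emit NUM '12' (now at pos=13)
pos=14: emit EQ '='
pos=16: emit PLUS '+'
pos=18: emit NUM '12' (now at pos=20)
pos=20: enter COMMENT mode (saw '/*')
exit COMMENT mode (now at pos=28)
DONE. 5 tokens: [ID, NUM, EQ, PLUS, NUM]
Position 18: char is '1' -> NUM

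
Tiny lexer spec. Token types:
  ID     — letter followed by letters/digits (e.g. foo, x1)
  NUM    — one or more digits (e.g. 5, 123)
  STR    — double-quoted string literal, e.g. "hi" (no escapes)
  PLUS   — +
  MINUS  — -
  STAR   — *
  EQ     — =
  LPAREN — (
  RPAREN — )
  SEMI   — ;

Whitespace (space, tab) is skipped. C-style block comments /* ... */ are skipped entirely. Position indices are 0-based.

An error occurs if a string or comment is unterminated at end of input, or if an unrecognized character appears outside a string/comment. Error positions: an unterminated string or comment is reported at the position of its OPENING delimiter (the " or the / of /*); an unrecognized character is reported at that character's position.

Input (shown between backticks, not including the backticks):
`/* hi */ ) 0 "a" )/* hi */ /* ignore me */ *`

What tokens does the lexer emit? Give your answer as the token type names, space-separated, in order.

pos=0: enter COMMENT mode (saw '/*')
exit COMMENT mode (now at pos=8)
pos=9: emit RPAREN ')'
pos=11: emit NUM '0' (now at pos=12)
pos=13: enter STRING mode
pos=13: emit STR "a" (now at pos=16)
pos=17: emit RPAREN ')'
pos=18: enter COMMENT mode (saw '/*')
exit COMMENT mode (now at pos=26)
pos=27: enter COMMENT mode (saw '/*')
exit COMMENT mode (now at pos=42)
pos=43: emit STAR '*'
DONE. 5 tokens: [RPAREN, NUM, STR, RPAREN, STAR]

Answer: RPAREN NUM STR RPAREN STAR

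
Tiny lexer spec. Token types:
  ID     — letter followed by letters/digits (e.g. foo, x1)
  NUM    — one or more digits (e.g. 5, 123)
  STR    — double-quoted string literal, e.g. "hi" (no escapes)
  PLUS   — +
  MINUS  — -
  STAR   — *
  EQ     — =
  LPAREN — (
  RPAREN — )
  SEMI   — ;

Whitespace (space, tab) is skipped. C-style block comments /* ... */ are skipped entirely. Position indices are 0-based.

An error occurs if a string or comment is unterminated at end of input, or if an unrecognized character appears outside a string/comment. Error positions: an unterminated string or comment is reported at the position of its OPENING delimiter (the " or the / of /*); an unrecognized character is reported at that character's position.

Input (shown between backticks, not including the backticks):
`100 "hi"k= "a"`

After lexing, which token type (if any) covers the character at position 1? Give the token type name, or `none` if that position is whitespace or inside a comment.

pos=0: emit NUM '100' (now at pos=3)
pos=4: enter STRING mode
pos=4: emit STR "hi" (now at pos=8)
pos=8: emit ID 'k' (now at pos=9)
pos=9: emit EQ '='
pos=11: enter STRING mode
pos=11: emit STR "a" (now at pos=14)
DONE. 5 tokens: [NUM, STR, ID, EQ, STR]
Position 1: char is '0' -> NUM

Answer: NUM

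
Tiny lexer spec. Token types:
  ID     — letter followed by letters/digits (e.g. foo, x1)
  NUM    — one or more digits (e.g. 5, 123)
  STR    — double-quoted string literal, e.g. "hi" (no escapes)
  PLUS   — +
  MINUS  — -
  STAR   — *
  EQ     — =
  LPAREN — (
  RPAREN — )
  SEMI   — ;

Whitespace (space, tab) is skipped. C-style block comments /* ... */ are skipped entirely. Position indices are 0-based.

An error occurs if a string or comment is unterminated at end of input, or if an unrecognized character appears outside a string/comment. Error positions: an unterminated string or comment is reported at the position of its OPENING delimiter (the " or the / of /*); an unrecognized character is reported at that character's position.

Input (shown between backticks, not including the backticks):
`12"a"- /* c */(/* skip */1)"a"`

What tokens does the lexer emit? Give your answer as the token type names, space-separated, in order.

Answer: NUM STR MINUS LPAREN NUM RPAREN STR

Derivation:
pos=0: emit NUM '12' (now at pos=2)
pos=2: enter STRING mode
pos=2: emit STR "a" (now at pos=5)
pos=5: emit MINUS '-'
pos=7: enter COMMENT mode (saw '/*')
exit COMMENT mode (now at pos=14)
pos=14: emit LPAREN '('
pos=15: enter COMMENT mode (saw '/*')
exit COMMENT mode (now at pos=25)
pos=25: emit NUM '1' (now at pos=26)
pos=26: emit RPAREN ')'
pos=27: enter STRING mode
pos=27: emit STR "a" (now at pos=30)
DONE. 7 tokens: [NUM, STR, MINUS, LPAREN, NUM, RPAREN, STR]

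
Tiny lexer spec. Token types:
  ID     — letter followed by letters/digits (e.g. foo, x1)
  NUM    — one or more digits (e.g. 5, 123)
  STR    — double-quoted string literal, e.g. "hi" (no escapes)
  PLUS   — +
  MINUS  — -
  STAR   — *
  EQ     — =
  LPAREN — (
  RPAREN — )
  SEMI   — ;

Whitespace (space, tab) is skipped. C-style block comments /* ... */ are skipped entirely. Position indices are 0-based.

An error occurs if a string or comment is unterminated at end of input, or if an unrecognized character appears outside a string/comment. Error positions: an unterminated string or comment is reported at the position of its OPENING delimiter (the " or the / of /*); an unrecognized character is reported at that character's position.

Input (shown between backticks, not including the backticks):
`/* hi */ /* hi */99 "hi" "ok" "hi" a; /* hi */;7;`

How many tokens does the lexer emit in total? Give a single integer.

Answer: 9

Derivation:
pos=0: enter COMMENT mode (saw '/*')
exit COMMENT mode (now at pos=8)
pos=9: enter COMMENT mode (saw '/*')
exit COMMENT mode (now at pos=17)
pos=17: emit NUM '99' (now at pos=19)
pos=20: enter STRING mode
pos=20: emit STR "hi" (now at pos=24)
pos=25: enter STRING mode
pos=25: emit STR "ok" (now at pos=29)
pos=30: enter STRING mode
pos=30: emit STR "hi" (now at pos=34)
pos=35: emit ID 'a' (now at pos=36)
pos=36: emit SEMI ';'
pos=38: enter COMMENT mode (saw '/*')
exit COMMENT mode (now at pos=46)
pos=46: emit SEMI ';'
pos=47: emit NUM '7' (now at pos=48)
pos=48: emit SEMI ';'
DONE. 9 tokens: [NUM, STR, STR, STR, ID, SEMI, SEMI, NUM, SEMI]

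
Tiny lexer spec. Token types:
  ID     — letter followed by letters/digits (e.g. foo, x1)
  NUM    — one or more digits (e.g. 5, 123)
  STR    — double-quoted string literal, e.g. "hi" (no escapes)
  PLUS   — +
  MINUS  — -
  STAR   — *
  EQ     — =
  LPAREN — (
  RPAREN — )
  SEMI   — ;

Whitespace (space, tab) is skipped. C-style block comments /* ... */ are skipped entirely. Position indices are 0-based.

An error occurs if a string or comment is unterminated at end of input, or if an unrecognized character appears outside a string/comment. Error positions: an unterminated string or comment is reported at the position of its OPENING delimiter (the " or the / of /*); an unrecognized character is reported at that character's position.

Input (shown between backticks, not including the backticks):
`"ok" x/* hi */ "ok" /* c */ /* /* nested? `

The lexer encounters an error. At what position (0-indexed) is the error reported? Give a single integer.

pos=0: enter STRING mode
pos=0: emit STR "ok" (now at pos=4)
pos=5: emit ID 'x' (now at pos=6)
pos=6: enter COMMENT mode (saw '/*')
exit COMMENT mode (now at pos=14)
pos=15: enter STRING mode
pos=15: emit STR "ok" (now at pos=19)
pos=20: enter COMMENT mode (saw '/*')
exit COMMENT mode (now at pos=27)
pos=28: enter COMMENT mode (saw '/*')
pos=28: ERROR — unterminated comment (reached EOF)

Answer: 28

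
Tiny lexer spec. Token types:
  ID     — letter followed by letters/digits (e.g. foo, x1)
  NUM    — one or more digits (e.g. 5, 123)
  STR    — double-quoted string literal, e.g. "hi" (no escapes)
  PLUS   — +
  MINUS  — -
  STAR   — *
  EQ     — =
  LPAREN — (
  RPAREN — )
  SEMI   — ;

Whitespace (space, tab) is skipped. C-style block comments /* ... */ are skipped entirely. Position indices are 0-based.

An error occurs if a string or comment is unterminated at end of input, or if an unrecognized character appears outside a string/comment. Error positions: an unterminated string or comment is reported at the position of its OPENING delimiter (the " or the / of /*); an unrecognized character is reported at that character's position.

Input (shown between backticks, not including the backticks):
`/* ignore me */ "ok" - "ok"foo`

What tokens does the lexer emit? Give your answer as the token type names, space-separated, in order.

Answer: STR MINUS STR ID

Derivation:
pos=0: enter COMMENT mode (saw '/*')
exit COMMENT mode (now at pos=15)
pos=16: enter STRING mode
pos=16: emit STR "ok" (now at pos=20)
pos=21: emit MINUS '-'
pos=23: enter STRING mode
pos=23: emit STR "ok" (now at pos=27)
pos=27: emit ID 'foo' (now at pos=30)
DONE. 4 tokens: [STR, MINUS, STR, ID]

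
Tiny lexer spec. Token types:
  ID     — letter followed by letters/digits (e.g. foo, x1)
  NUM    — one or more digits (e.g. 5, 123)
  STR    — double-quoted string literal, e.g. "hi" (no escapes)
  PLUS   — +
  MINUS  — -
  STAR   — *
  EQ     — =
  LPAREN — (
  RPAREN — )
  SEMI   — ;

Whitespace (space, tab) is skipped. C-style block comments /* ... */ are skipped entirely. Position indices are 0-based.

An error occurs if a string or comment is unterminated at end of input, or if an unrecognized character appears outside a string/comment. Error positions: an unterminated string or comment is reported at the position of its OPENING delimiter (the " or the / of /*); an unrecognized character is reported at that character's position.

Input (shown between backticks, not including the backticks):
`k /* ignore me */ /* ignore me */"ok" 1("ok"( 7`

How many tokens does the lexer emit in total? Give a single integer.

Answer: 7

Derivation:
pos=0: emit ID 'k' (now at pos=1)
pos=2: enter COMMENT mode (saw '/*')
exit COMMENT mode (now at pos=17)
pos=18: enter COMMENT mode (saw '/*')
exit COMMENT mode (now at pos=33)
pos=33: enter STRING mode
pos=33: emit STR "ok" (now at pos=37)
pos=38: emit NUM '1' (now at pos=39)
pos=39: emit LPAREN '('
pos=40: enter STRING mode
pos=40: emit STR "ok" (now at pos=44)
pos=44: emit LPAREN '('
pos=46: emit NUM '7' (now at pos=47)
DONE. 7 tokens: [ID, STR, NUM, LPAREN, STR, LPAREN, NUM]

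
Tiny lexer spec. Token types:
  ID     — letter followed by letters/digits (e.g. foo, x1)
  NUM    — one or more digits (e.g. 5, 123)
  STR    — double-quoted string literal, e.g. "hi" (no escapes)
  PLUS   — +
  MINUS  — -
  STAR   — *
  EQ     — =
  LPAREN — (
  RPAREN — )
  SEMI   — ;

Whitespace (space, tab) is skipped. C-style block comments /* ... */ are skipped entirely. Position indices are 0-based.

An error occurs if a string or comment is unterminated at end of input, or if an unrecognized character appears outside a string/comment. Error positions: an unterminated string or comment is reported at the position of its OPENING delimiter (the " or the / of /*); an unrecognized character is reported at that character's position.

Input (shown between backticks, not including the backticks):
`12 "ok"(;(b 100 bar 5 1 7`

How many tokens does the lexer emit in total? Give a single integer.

pos=0: emit NUM '12' (now at pos=2)
pos=3: enter STRING mode
pos=3: emit STR "ok" (now at pos=7)
pos=7: emit LPAREN '('
pos=8: emit SEMI ';'
pos=9: emit LPAREN '('
pos=10: emit ID 'b' (now at pos=11)
pos=12: emit NUM '100' (now at pos=15)
pos=16: emit ID 'bar' (now at pos=19)
pos=20: emit NUM '5' (now at pos=21)
pos=22: emit NUM '1' (now at pos=23)
pos=24: emit NUM '7' (now at pos=25)
DONE. 11 tokens: [NUM, STR, LPAREN, SEMI, LPAREN, ID, NUM, ID, NUM, NUM, NUM]

Answer: 11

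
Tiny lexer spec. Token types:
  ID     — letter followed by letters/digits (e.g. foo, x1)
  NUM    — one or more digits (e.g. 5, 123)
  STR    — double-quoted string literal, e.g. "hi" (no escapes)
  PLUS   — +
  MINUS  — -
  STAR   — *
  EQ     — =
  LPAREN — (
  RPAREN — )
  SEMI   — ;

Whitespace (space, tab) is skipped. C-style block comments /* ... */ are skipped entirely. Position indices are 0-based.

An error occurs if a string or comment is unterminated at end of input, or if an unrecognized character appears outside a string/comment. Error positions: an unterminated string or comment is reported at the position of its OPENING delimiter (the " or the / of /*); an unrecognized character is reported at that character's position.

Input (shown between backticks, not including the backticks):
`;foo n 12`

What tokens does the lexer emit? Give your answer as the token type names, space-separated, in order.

Answer: SEMI ID ID NUM

Derivation:
pos=0: emit SEMI ';'
pos=1: emit ID 'foo' (now at pos=4)
pos=5: emit ID 'n' (now at pos=6)
pos=7: emit NUM '12' (now at pos=9)
DONE. 4 tokens: [SEMI, ID, ID, NUM]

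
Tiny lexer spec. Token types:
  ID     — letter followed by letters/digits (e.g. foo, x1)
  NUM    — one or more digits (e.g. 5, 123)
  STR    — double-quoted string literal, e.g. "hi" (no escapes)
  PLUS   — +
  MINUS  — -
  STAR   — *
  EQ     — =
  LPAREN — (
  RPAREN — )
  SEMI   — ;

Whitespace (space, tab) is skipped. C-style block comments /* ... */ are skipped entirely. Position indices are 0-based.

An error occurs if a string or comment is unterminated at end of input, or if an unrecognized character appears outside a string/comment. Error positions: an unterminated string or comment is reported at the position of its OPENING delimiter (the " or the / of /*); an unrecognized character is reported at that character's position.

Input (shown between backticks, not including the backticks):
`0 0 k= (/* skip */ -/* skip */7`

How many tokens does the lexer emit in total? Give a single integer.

Answer: 7

Derivation:
pos=0: emit NUM '0' (now at pos=1)
pos=2: emit NUM '0' (now at pos=3)
pos=4: emit ID 'k' (now at pos=5)
pos=5: emit EQ '='
pos=7: emit LPAREN '('
pos=8: enter COMMENT mode (saw '/*')
exit COMMENT mode (now at pos=18)
pos=19: emit MINUS '-'
pos=20: enter COMMENT mode (saw '/*')
exit COMMENT mode (now at pos=30)
pos=30: emit NUM '7' (now at pos=31)
DONE. 7 tokens: [NUM, NUM, ID, EQ, LPAREN, MINUS, NUM]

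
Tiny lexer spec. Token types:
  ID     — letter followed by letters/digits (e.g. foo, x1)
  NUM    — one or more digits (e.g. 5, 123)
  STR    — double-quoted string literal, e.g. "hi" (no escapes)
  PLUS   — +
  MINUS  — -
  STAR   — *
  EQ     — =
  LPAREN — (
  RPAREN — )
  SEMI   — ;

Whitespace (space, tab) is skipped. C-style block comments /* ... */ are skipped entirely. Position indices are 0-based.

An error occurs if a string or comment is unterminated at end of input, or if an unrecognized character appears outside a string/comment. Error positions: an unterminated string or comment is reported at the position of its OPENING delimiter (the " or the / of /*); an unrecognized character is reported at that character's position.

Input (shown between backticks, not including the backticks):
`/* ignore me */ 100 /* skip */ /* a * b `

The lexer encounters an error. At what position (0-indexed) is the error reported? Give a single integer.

Answer: 31

Derivation:
pos=0: enter COMMENT mode (saw '/*')
exit COMMENT mode (now at pos=15)
pos=16: emit NUM '100' (now at pos=19)
pos=20: enter COMMENT mode (saw '/*')
exit COMMENT mode (now at pos=30)
pos=31: enter COMMENT mode (saw '/*')
pos=31: ERROR — unterminated comment (reached EOF)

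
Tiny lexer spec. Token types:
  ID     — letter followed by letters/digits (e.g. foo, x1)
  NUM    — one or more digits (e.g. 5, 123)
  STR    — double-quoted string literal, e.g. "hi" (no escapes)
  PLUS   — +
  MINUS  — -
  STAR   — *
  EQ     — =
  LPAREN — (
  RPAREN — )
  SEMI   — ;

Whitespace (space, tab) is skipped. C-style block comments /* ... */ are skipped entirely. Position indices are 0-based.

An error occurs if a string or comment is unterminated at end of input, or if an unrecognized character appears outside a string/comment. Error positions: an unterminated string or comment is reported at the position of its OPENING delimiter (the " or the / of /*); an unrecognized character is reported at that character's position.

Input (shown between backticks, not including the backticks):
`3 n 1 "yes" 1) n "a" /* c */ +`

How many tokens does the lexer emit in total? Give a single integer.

pos=0: emit NUM '3' (now at pos=1)
pos=2: emit ID 'n' (now at pos=3)
pos=4: emit NUM '1' (now at pos=5)
pos=6: enter STRING mode
pos=6: emit STR "yes" (now at pos=11)
pos=12: emit NUM '1' (now at pos=13)
pos=13: emit RPAREN ')'
pos=15: emit ID 'n' (now at pos=16)
pos=17: enter STRING mode
pos=17: emit STR "a" (now at pos=20)
pos=21: enter COMMENT mode (saw '/*')
exit COMMENT mode (now at pos=28)
pos=29: emit PLUS '+'
DONE. 9 tokens: [NUM, ID, NUM, STR, NUM, RPAREN, ID, STR, PLUS]

Answer: 9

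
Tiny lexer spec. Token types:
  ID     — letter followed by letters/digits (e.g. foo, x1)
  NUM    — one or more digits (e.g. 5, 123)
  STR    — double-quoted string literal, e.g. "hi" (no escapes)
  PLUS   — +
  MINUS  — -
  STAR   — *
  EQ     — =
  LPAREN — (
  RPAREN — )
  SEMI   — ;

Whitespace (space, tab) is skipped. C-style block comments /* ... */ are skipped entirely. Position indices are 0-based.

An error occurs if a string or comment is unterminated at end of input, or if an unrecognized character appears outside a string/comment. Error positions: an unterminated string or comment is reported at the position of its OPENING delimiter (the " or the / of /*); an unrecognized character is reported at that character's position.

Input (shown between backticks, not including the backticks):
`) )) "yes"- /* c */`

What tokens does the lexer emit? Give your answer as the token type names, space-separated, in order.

pos=0: emit RPAREN ')'
pos=2: emit RPAREN ')'
pos=3: emit RPAREN ')'
pos=5: enter STRING mode
pos=5: emit STR "yes" (now at pos=10)
pos=10: emit MINUS '-'
pos=12: enter COMMENT mode (saw '/*')
exit COMMENT mode (now at pos=19)
DONE. 5 tokens: [RPAREN, RPAREN, RPAREN, STR, MINUS]

Answer: RPAREN RPAREN RPAREN STR MINUS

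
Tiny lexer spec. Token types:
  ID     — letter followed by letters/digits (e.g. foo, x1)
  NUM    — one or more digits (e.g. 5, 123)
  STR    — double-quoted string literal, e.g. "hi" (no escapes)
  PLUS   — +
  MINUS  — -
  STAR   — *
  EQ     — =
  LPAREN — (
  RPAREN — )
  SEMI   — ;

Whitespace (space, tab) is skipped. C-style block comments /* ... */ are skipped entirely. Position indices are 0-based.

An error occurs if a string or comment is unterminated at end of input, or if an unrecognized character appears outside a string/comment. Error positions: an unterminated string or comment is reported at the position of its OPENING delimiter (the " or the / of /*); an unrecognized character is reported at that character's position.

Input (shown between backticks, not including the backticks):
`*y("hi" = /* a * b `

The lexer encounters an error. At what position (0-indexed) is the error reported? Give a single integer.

pos=0: emit STAR '*'
pos=1: emit ID 'y' (now at pos=2)
pos=2: emit LPAREN '('
pos=3: enter STRING mode
pos=3: emit STR "hi" (now at pos=7)
pos=8: emit EQ '='
pos=10: enter COMMENT mode (saw '/*')
pos=10: ERROR — unterminated comment (reached EOF)

Answer: 10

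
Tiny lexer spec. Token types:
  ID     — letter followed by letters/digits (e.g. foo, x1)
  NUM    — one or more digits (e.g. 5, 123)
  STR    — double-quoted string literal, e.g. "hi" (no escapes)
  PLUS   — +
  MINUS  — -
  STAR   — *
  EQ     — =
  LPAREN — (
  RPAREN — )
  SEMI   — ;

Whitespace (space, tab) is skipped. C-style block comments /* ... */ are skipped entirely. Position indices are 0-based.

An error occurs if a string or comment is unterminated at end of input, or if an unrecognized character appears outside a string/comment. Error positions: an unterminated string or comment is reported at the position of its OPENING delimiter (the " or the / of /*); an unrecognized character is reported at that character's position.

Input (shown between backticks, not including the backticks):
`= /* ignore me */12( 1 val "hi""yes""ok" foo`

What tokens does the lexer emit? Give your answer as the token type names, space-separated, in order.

Answer: EQ NUM LPAREN NUM ID STR STR STR ID

Derivation:
pos=0: emit EQ '='
pos=2: enter COMMENT mode (saw '/*')
exit COMMENT mode (now at pos=17)
pos=17: emit NUM '12' (now at pos=19)
pos=19: emit LPAREN '('
pos=21: emit NUM '1' (now at pos=22)
pos=23: emit ID 'val' (now at pos=26)
pos=27: enter STRING mode
pos=27: emit STR "hi" (now at pos=31)
pos=31: enter STRING mode
pos=31: emit STR "yes" (now at pos=36)
pos=36: enter STRING mode
pos=36: emit STR "ok" (now at pos=40)
pos=41: emit ID 'foo' (now at pos=44)
DONE. 9 tokens: [EQ, NUM, LPAREN, NUM, ID, STR, STR, STR, ID]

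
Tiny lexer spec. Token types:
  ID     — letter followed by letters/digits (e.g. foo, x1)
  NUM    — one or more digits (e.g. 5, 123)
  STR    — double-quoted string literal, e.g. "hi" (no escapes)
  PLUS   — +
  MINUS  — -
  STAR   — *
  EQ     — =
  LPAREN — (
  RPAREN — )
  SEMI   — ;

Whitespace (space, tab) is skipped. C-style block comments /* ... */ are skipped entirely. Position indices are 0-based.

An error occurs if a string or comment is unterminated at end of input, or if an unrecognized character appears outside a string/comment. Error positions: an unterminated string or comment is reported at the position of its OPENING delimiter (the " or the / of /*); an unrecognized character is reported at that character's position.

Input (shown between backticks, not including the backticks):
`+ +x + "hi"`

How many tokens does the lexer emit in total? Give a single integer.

pos=0: emit PLUS '+'
pos=2: emit PLUS '+'
pos=3: emit ID 'x' (now at pos=4)
pos=5: emit PLUS '+'
pos=7: enter STRING mode
pos=7: emit STR "hi" (now at pos=11)
DONE. 5 tokens: [PLUS, PLUS, ID, PLUS, STR]

Answer: 5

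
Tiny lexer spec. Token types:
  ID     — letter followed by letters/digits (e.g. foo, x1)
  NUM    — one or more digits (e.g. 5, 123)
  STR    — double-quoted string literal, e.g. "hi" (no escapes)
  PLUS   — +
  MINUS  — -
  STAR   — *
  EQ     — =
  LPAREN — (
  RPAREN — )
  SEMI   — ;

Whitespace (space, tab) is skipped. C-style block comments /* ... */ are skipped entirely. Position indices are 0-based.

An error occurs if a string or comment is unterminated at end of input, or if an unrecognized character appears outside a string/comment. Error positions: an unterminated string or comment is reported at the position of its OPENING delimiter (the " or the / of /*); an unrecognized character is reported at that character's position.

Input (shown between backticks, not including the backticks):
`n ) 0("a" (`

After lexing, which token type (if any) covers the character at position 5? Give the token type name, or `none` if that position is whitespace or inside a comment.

pos=0: emit ID 'n' (now at pos=1)
pos=2: emit RPAREN ')'
pos=4: emit NUM '0' (now at pos=5)
pos=5: emit LPAREN '('
pos=6: enter STRING mode
pos=6: emit STR "a" (now at pos=9)
pos=10: emit LPAREN '('
DONE. 6 tokens: [ID, RPAREN, NUM, LPAREN, STR, LPAREN]
Position 5: char is '(' -> LPAREN

Answer: LPAREN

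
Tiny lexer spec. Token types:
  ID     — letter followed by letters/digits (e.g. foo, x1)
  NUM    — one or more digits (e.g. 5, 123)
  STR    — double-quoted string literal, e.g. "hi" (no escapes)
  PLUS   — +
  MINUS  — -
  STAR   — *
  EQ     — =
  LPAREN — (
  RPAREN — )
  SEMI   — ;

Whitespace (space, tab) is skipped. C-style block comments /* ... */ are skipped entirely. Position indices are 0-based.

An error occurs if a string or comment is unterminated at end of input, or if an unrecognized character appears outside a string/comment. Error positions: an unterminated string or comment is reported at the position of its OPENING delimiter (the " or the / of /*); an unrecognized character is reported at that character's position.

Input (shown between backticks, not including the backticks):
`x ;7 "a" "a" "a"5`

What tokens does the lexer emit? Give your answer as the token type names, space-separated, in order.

pos=0: emit ID 'x' (now at pos=1)
pos=2: emit SEMI ';'
pos=3: emit NUM '7' (now at pos=4)
pos=5: enter STRING mode
pos=5: emit STR "a" (now at pos=8)
pos=9: enter STRING mode
pos=9: emit STR "a" (now at pos=12)
pos=13: enter STRING mode
pos=13: emit STR "a" (now at pos=16)
pos=16: emit NUM '5' (now at pos=17)
DONE. 7 tokens: [ID, SEMI, NUM, STR, STR, STR, NUM]

Answer: ID SEMI NUM STR STR STR NUM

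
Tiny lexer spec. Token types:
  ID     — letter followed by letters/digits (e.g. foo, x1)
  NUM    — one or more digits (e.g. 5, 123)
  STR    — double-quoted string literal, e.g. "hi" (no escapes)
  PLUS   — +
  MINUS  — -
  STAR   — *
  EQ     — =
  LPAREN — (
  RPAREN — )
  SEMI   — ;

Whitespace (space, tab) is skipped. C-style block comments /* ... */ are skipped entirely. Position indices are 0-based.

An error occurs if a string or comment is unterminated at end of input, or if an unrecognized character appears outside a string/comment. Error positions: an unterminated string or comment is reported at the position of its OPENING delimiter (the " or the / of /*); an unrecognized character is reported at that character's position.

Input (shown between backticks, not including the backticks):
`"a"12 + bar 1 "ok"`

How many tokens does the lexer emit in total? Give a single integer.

pos=0: enter STRING mode
pos=0: emit STR "a" (now at pos=3)
pos=3: emit NUM '12' (now at pos=5)
pos=6: emit PLUS '+'
pos=8: emit ID 'bar' (now at pos=11)
pos=12: emit NUM '1' (now at pos=13)
pos=14: enter STRING mode
pos=14: emit STR "ok" (now at pos=18)
DONE. 6 tokens: [STR, NUM, PLUS, ID, NUM, STR]

Answer: 6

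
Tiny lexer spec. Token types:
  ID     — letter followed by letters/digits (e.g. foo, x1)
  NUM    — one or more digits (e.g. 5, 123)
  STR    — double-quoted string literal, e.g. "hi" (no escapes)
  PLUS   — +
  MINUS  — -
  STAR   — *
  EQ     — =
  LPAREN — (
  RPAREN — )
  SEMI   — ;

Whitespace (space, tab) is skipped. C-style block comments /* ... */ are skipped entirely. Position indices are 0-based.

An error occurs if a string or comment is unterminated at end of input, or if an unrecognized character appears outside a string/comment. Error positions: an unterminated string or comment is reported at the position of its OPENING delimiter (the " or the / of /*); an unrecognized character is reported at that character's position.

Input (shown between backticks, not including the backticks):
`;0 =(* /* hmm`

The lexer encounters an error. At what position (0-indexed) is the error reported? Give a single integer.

pos=0: emit SEMI ';'
pos=1: emit NUM '0' (now at pos=2)
pos=3: emit EQ '='
pos=4: emit LPAREN '('
pos=5: emit STAR '*'
pos=7: enter COMMENT mode (saw '/*')
pos=7: ERROR — unterminated comment (reached EOF)

Answer: 7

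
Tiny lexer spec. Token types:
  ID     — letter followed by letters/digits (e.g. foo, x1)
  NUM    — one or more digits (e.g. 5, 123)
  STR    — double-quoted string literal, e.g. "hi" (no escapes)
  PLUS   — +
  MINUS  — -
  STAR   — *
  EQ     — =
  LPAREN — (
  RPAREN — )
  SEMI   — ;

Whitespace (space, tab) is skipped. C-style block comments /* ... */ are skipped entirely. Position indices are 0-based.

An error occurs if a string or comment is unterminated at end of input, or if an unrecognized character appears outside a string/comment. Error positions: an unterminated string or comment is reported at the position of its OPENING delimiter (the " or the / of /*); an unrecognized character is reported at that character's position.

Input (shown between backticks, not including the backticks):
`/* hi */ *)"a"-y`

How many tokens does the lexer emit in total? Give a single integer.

pos=0: enter COMMENT mode (saw '/*')
exit COMMENT mode (now at pos=8)
pos=9: emit STAR '*'
pos=10: emit RPAREN ')'
pos=11: enter STRING mode
pos=11: emit STR "a" (now at pos=14)
pos=14: emit MINUS '-'
pos=15: emit ID 'y' (now at pos=16)
DONE. 5 tokens: [STAR, RPAREN, STR, MINUS, ID]

Answer: 5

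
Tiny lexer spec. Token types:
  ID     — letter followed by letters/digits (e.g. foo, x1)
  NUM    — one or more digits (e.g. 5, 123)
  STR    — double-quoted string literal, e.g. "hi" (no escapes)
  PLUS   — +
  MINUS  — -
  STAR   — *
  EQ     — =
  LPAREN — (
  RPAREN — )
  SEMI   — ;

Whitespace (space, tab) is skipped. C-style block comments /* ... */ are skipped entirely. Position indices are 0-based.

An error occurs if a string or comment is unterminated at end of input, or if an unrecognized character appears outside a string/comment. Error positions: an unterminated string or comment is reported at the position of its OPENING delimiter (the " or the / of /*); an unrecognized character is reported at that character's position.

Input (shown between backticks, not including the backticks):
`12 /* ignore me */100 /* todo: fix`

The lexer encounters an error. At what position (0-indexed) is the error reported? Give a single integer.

pos=0: emit NUM '12' (now at pos=2)
pos=3: enter COMMENT mode (saw '/*')
exit COMMENT mode (now at pos=18)
pos=18: emit NUM '100' (now at pos=21)
pos=22: enter COMMENT mode (saw '/*')
pos=22: ERROR — unterminated comment (reached EOF)

Answer: 22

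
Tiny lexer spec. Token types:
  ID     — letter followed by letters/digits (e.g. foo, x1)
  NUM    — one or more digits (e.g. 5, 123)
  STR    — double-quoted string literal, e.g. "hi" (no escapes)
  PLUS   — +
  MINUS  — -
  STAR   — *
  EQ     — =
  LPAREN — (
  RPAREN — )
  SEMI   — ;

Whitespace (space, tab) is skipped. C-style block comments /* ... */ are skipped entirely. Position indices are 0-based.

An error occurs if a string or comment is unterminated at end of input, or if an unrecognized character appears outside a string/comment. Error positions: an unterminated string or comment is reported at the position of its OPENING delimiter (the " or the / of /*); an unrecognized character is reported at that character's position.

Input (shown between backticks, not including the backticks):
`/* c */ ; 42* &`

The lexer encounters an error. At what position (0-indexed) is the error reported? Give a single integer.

pos=0: enter COMMENT mode (saw '/*')
exit COMMENT mode (now at pos=7)
pos=8: emit SEMI ';'
pos=10: emit NUM '42' (now at pos=12)
pos=12: emit STAR '*'
pos=14: ERROR — unrecognized char '&'

Answer: 14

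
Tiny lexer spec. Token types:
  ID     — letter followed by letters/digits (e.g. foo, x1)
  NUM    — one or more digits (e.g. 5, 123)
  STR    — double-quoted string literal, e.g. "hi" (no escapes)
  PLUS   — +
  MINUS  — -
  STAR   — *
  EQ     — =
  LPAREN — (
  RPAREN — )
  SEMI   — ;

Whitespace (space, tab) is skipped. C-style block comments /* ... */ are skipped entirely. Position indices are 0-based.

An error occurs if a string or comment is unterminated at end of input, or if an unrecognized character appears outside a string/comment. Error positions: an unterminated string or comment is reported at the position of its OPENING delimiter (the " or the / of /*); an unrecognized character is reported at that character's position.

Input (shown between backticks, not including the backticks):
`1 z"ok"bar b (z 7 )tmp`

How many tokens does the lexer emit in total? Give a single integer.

pos=0: emit NUM '1' (now at pos=1)
pos=2: emit ID 'z' (now at pos=3)
pos=3: enter STRING mode
pos=3: emit STR "ok" (now at pos=7)
pos=7: emit ID 'bar' (now at pos=10)
pos=11: emit ID 'b' (now at pos=12)
pos=13: emit LPAREN '('
pos=14: emit ID 'z' (now at pos=15)
pos=16: emit NUM '7' (now at pos=17)
pos=18: emit RPAREN ')'
pos=19: emit ID 'tmp' (now at pos=22)
DONE. 10 tokens: [NUM, ID, STR, ID, ID, LPAREN, ID, NUM, RPAREN, ID]

Answer: 10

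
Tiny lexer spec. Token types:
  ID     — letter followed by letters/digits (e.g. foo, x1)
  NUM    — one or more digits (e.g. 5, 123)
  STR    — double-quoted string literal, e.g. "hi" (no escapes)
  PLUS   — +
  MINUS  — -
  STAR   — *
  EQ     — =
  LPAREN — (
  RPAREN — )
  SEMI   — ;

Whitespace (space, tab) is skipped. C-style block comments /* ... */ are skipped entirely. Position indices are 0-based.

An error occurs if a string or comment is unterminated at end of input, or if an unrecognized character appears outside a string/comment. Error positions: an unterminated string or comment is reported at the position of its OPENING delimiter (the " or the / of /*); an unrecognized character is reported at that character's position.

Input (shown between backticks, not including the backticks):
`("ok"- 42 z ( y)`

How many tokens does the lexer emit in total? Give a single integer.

Answer: 8

Derivation:
pos=0: emit LPAREN '('
pos=1: enter STRING mode
pos=1: emit STR "ok" (now at pos=5)
pos=5: emit MINUS '-'
pos=7: emit NUM '42' (now at pos=9)
pos=10: emit ID 'z' (now at pos=11)
pos=12: emit LPAREN '('
pos=14: emit ID 'y' (now at pos=15)
pos=15: emit RPAREN ')'
DONE. 8 tokens: [LPAREN, STR, MINUS, NUM, ID, LPAREN, ID, RPAREN]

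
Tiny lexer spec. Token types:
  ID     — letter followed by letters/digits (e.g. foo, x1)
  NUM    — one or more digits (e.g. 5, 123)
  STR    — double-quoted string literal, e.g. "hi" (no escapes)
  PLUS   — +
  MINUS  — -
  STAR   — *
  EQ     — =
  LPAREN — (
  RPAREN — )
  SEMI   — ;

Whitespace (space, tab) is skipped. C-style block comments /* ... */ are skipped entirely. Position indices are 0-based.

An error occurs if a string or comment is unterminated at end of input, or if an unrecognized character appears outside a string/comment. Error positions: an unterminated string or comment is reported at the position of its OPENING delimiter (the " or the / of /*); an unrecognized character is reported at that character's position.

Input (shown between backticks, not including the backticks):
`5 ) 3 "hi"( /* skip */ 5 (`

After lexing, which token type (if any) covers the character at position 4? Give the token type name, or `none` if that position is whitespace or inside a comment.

Answer: NUM

Derivation:
pos=0: emit NUM '5' (now at pos=1)
pos=2: emit RPAREN ')'
pos=4: emit NUM '3' (now at pos=5)
pos=6: enter STRING mode
pos=6: emit STR "hi" (now at pos=10)
pos=10: emit LPAREN '('
pos=12: enter COMMENT mode (saw '/*')
exit COMMENT mode (now at pos=22)
pos=23: emit NUM '5' (now at pos=24)
pos=25: emit LPAREN '('
DONE. 7 tokens: [NUM, RPAREN, NUM, STR, LPAREN, NUM, LPAREN]
Position 4: char is '3' -> NUM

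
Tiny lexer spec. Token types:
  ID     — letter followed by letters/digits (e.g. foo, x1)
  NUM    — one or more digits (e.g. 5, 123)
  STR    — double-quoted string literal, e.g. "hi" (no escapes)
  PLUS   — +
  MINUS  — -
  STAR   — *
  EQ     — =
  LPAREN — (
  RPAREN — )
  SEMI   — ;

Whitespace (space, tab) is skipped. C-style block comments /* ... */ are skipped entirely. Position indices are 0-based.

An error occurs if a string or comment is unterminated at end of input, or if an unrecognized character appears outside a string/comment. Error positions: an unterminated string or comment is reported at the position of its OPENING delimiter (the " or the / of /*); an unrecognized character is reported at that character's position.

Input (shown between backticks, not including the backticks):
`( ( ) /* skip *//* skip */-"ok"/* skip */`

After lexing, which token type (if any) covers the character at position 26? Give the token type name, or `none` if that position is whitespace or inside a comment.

pos=0: emit LPAREN '('
pos=2: emit LPAREN '('
pos=4: emit RPAREN ')'
pos=6: enter COMMENT mode (saw '/*')
exit COMMENT mode (now at pos=16)
pos=16: enter COMMENT mode (saw '/*')
exit COMMENT mode (now at pos=26)
pos=26: emit MINUS '-'
pos=27: enter STRING mode
pos=27: emit STR "ok" (now at pos=31)
pos=31: enter COMMENT mode (saw '/*')
exit COMMENT mode (now at pos=41)
DONE. 5 tokens: [LPAREN, LPAREN, RPAREN, MINUS, STR]
Position 26: char is '-' -> MINUS

Answer: MINUS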